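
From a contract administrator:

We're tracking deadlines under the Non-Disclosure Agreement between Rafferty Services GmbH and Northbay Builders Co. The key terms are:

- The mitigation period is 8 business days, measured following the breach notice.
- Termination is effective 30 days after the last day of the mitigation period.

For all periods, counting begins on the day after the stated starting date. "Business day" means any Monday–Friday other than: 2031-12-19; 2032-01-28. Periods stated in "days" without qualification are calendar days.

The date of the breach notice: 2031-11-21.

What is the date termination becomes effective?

The last day of the mitigation period: 8 business days after Friday, 2031-11-21, skipping weekends — Nov 24, Nov 25, Nov 26, Nov 27, Nov 28, Dec 1, Dec 2, Dec 3 — lands on Wednesday, 2031-12-03.
The date termination becomes effective: 2031-12-03 + 30 days = 2032-01-02.

2032-01-02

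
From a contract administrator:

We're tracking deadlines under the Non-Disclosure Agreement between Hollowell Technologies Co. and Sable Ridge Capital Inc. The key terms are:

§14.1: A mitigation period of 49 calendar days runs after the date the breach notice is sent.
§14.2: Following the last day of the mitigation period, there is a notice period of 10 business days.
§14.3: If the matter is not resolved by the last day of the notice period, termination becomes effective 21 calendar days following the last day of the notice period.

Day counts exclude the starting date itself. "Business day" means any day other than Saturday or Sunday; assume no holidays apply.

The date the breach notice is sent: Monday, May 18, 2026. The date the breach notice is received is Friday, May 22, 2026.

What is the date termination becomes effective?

Adding 49 calendar days to May 18, 2026 gives Jul 6, 2026, which is the last day of the mitigation period.
From Monday, Jul 6, 2026, 10 business days (Jul 7, Jul 8, Jul 9, Jul 10, Jul 13, Jul 14, Jul 15, Jul 16, Jul 17, Jul 20, skipping weekends) brings us to Monday, Jul 20, 2026, which is the last day of the notice period.
The date termination becomes effective: Jul 20, 2026 + 21 days = Aug 10, 2026.

Aug 10, 2026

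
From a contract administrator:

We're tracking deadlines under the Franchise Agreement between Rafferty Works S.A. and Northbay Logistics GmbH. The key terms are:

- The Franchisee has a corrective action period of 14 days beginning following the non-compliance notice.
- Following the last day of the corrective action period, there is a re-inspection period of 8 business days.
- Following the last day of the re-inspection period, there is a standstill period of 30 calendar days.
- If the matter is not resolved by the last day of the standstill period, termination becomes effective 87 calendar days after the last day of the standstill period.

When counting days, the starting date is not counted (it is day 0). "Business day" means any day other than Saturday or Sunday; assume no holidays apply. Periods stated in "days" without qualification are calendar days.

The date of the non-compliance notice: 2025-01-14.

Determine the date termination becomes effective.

Adding 14 calendar days to 2025-01-14 gives 2025-01-28, which is the last day of the corrective action period.
From Tuesday, 2025-01-28, 8 business days (Jan 29, Jan 30, Jan 31, Feb 3, Feb 4, Feb 5, Feb 6, Feb 7, skipping weekends) brings us to Friday, 2025-02-07, which is the last day of the re-inspection period.
Adding 30 calendar days to 2025-02-07 gives 2025-03-09, which is the last day of the standstill period.
The date termination becomes effective: 2025-03-09 + 87 days = 2025-06-04.

2025-06-04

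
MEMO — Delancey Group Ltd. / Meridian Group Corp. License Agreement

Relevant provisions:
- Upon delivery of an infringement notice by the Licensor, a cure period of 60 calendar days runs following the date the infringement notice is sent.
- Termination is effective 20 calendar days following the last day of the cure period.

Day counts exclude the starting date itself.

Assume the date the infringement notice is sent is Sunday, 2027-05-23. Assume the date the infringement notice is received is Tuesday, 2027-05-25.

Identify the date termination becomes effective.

Adding 60 calendar days to 2027-05-23 gives 2027-07-22, which is the last day of the cure period.
The date termination becomes effective: 2027-07-22 + 20 days = 2027-08-11.

2027-08-11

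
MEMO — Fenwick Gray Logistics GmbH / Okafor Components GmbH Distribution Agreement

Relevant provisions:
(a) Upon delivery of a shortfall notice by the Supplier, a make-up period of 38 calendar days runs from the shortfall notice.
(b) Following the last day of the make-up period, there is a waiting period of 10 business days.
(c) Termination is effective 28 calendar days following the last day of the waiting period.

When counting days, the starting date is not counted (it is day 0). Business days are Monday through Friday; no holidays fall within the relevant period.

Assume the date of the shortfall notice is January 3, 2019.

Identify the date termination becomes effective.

The last day of the make-up period: 38 calendar days after January 3, 2019 is February 10, 2019.
From Sunday, February 10, 2019, 10 business days (Feb 11, Feb 12, Feb 13, Feb 14, Feb 15, Feb 18, Feb 19, Feb 20, Feb 21, Feb 22, skipping weekends) brings us to Friday, February 22, 2019, which is the last day of the waiting period.
Adding 28 calendar days to February 22, 2019 gives March 22, 2019, which is the date termination becomes effective.

March 22, 2019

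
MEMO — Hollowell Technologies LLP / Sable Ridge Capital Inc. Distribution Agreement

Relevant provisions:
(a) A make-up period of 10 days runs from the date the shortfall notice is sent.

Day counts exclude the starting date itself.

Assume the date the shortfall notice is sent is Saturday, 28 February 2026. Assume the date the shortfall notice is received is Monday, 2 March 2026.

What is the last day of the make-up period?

The last day of the make-up period: 28 February 2026 + 10 days = 10 March 2026.

10 March 2026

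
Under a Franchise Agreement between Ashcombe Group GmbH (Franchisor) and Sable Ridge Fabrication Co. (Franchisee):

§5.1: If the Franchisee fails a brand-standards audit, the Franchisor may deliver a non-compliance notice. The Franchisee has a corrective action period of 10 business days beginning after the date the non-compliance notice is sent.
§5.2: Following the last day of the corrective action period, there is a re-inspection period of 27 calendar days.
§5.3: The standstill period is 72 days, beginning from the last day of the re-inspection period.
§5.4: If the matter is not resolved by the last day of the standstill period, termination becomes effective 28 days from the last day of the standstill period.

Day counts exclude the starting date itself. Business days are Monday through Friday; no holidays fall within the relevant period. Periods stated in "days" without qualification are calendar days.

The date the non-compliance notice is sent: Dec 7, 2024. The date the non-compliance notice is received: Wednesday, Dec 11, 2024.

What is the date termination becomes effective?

The last day of the corrective action period: counting 10 business days from Saturday, Dec 7, 2024 (Dec 9, Dec 10, Dec 11, Dec 12, Dec 13, Dec 16, Dec 17, Dec 18, Dec 19, Dec 20, skipping weekends) reaches Friday, Dec 20, 2024.
Adding 27 calendar days to Dec 20, 2024 gives Jan 16, 2025, which is the last day of the re-inspection period.
Adding 72 calendar days to Jan 16, 2025 gives Mar 29, 2025, which is the last day of the standstill period.
The date termination becomes effective: 28 calendar days after Mar 29, 2025 is Apr 26, 2025.

Apr 26, 2025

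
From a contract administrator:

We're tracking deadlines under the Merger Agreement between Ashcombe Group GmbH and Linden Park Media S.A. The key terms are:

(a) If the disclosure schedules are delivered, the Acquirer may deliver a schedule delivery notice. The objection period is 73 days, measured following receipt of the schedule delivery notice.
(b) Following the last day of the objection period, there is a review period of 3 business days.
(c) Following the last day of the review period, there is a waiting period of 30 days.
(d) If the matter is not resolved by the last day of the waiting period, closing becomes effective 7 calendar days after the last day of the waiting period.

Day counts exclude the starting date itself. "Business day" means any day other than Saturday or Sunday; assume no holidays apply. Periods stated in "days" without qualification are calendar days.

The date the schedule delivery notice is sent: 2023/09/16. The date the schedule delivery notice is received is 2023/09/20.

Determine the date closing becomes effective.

2024/01/12

The last day of the objection period: 2023/09/20 + 73 days = 2023/12/02.
The last day of the review period: counting 3 business days from Saturday, 2023/12/02 (Dec 4, Dec 5, Dec 6, skipping weekends) reaches Wednesday, 2023/12/06.
Adding 30 calendar days to 2023/12/06 gives 2024/01/05, which is the last day of the waiting period.
The date closing becomes effective: 2024/01/05 + 7 days = 2024/01/12.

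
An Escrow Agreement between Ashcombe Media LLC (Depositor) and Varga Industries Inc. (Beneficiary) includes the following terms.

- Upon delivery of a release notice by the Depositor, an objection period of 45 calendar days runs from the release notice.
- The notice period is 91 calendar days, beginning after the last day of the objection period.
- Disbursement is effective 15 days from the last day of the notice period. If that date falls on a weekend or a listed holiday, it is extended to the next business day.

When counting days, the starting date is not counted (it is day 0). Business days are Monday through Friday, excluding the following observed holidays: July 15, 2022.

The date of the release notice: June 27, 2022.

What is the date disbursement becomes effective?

November 25, 2022

The last day of the objection period: June 27, 2022 + 45 days = August 11, 2022.
Adding 91 calendar days to August 11, 2022 gives November 10, 2022, which is the last day of the notice period.
The date disbursement becomes effective: 15 calendar days after November 10, 2022 is November 25, 2022. November 25, 2022 is a Friday and is not a listed holiday, so no roll-forward applies.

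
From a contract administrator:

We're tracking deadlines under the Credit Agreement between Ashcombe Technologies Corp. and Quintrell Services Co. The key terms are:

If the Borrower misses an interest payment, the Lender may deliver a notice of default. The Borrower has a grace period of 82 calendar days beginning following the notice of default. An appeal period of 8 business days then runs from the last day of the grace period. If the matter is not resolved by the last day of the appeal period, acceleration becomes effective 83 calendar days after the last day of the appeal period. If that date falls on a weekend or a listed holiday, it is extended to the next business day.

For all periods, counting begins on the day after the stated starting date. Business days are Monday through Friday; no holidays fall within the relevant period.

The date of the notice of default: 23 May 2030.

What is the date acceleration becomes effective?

14 November 2030

The last day of the grace period: 23 May 2030 + 82 days = 13 August 2030.
The last day of the appeal period: 8 business days after Tuesday, 13 August 2030, skipping weekends — Aug 14, Aug 15, Aug 16, Aug 19, Aug 20, Aug 21, Aug 22, Aug 23 — lands on Friday, 23 August 2030.
The date acceleration becomes effective: 83 calendar days after 23 August 2030 is 14 November 2030. 14 November 2030 is a Thursday, so no roll-forward applies.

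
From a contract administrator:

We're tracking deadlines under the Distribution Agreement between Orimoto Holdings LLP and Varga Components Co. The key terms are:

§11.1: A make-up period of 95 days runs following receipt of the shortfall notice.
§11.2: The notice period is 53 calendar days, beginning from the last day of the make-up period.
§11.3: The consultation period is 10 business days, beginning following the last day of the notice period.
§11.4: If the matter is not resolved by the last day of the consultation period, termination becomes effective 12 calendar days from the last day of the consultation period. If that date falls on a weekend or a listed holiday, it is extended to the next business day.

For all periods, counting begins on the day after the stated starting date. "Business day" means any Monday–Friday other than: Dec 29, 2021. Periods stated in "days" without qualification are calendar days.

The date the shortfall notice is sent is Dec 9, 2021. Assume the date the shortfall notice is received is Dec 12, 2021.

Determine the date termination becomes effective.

The last day of the make-up period: Dec 12, 2021 + 95 days = Mar 17, 2022.
The last day of the notice period: Mar 17, 2022 + 53 days = May 9, 2022.
The last day of the consultation period: 10 business days after Monday, May 9, 2022, skipping weekends — May 10, May 11, May 12, May 13, May 16, May 17, May 18, May 19, May 20, May 23 — lands on Monday, May 23, 2022.
The date termination becomes effective: May 23, 2022 + 12 days = Jun 4, 2022. That falls on a Saturday, so it rolls to the next business day, Monday, Jun 6, 2022.

Jun 6, 2022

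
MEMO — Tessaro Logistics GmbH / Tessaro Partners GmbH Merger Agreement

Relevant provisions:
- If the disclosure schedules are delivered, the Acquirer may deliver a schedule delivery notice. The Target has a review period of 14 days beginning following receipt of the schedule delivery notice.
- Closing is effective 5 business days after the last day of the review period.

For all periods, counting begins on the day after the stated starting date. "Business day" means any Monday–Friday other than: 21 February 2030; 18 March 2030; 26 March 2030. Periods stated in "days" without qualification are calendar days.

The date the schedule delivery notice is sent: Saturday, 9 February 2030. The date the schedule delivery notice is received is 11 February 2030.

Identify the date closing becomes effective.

The last day of the review period: 11 February 2030 + 14 days = 25 February 2030.
The date closing becomes effective: 5 business days after Monday, 25 February 2030, skipping weekends — Feb 26, Feb 27, Feb 28, Mar 1, Mar 4 — lands on Monday, 4 March 2030.

4 March 2030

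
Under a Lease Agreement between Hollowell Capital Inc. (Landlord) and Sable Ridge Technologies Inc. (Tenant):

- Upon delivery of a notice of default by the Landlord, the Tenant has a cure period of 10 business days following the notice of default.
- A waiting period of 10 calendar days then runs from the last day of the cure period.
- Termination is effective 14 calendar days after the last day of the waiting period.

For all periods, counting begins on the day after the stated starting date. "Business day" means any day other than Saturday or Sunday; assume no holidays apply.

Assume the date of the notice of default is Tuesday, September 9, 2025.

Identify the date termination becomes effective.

October 17, 2025

The last day of the cure period: 10 business days after Tuesday, September 9, 2025, skipping weekends — Sep 10, Sep 11, Sep 12, Sep 15, Sep 16, Sep 17, Sep 18, Sep 19, Sep 22, Sep 23 — lands on Tuesday, September 23, 2025.
Adding 10 calendar days to September 23, 2025 gives October 3, 2025, which is the last day of the waiting period.
The date termination becomes effective: October 3, 2025 + 14 days = October 17, 2025.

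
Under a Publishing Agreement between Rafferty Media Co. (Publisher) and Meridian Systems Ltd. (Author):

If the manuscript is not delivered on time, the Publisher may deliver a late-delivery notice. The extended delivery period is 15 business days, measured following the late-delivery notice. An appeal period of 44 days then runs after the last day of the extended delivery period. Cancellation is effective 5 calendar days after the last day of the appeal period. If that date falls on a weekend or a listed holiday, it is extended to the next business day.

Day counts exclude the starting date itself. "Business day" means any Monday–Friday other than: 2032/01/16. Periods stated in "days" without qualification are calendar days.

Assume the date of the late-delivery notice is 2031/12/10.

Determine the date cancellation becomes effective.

The last day of the extended delivery period: counting 15 business days from Wednesday, 2031/12/10 (Dec 11, Dec 12, Dec 15, Dec 16, …, Dec 29, Dec 30, Dec 31, skipping weekends) reaches Wednesday, 2031/12/31.
Adding 44 calendar days to 2031/12/31 gives 2032/02/13, which is the last day of the appeal period.
The date cancellation becomes effective: 5 calendar days after 2032/02/13 is 2032/02/18. 2032/02/18 is a Wednesday and is not a listed holiday, so no roll-forward applies.

2032/02/18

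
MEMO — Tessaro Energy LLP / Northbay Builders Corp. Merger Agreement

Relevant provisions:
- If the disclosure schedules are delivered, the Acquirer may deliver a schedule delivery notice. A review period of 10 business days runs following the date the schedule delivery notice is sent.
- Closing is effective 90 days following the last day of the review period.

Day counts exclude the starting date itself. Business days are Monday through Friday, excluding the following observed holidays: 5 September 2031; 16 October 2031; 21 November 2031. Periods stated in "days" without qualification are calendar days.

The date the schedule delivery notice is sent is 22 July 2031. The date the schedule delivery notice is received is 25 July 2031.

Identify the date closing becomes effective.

From Tuesday, 22 July 2031, 10 business days (Jul 23, Jul 24, Jul 25, Jul 28, Jul 29, Jul 30, Jul 31, Aug 1, Aug 4, Aug 5, skipping weekends) brings us to Tuesday, 5 August 2031, which is the last day of the review period.
The date closing becomes effective: 5 August 2031 + 90 days = 3 November 2031.

3 November 2031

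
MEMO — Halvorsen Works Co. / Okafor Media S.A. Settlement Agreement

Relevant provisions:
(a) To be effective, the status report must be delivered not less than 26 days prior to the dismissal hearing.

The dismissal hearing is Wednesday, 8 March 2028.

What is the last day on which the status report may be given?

11 February 2028

Counting back 26 calendar days from 8 March 2028 gives 11 February 2028.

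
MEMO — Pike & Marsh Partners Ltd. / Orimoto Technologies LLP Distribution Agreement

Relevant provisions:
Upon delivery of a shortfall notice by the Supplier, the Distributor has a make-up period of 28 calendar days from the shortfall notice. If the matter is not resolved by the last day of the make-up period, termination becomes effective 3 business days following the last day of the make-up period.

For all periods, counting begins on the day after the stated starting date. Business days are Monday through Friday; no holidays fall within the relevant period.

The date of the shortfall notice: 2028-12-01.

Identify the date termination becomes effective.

Adding 28 calendar days to 2028-12-01 gives 2028-12-29, which is the last day of the make-up period.
The date termination becomes effective: counting 3 business days from Friday, 2028-12-29 (Jan 1, Jan 2, Jan 3, skipping weekends) reaches Wednesday, 2029-01-03.

2029-01-03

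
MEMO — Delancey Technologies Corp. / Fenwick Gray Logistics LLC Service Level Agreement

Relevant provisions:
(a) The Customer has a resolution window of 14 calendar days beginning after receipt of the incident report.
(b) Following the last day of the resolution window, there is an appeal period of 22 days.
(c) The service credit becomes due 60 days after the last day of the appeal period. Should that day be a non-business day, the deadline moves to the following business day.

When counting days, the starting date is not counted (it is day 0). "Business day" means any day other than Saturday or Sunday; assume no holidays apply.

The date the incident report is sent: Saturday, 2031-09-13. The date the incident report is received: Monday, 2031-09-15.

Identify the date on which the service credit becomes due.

The last day of the resolution window: 2031-09-15 + 14 days = 2031-09-29.
Adding 22 calendar days to 2031-09-29 gives 2031-10-21, which is the last day of the appeal period.
The date on which the service credit becomes due: 2031-10-21 + 60 days = 2031-12-20. That falls on a Saturday, so it rolls to the next business day, Monday, 2031-12-22.

2031-12-22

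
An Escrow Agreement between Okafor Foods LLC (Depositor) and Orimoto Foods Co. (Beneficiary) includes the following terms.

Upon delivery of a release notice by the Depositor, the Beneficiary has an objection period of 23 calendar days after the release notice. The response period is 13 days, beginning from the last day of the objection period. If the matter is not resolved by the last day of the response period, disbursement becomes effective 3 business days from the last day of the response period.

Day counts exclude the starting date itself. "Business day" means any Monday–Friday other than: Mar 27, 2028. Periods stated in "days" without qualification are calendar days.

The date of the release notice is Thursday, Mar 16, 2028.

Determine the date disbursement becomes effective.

Apr 26, 2028

The last day of the objection period: Mar 16, 2028 + 23 days = Apr 8, 2028.
Adding 13 calendar days to Apr 8, 2028 gives Apr 21, 2028, which is the last day of the response period.
From Friday, Apr 21, 2028, 3 business days (Apr 24, Apr 25, Apr 26, skipping weekends) brings us to Wednesday, Apr 26, 2028, which is the date disbursement becomes effective.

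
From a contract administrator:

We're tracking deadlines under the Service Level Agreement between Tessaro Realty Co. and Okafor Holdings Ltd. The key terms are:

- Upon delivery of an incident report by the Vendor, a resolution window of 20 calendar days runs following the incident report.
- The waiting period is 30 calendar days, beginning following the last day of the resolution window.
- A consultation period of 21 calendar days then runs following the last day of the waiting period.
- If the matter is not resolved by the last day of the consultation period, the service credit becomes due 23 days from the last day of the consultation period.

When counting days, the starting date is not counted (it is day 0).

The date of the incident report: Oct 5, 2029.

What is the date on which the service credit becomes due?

Adding 20 calendar days to Oct 5, 2029 gives Oct 25, 2029, which is the last day of the resolution window.
The last day of the waiting period: 30 calendar days after Oct 25, 2029 is Nov 24, 2029.
The last day of the consultation period: 21 calendar days after Nov 24, 2029 is Dec 15, 2029.
Adding 23 calendar days to Dec 15, 2029 gives Jan 7, 2030, which is the date on which the service credit becomes due.

Jan 7, 2030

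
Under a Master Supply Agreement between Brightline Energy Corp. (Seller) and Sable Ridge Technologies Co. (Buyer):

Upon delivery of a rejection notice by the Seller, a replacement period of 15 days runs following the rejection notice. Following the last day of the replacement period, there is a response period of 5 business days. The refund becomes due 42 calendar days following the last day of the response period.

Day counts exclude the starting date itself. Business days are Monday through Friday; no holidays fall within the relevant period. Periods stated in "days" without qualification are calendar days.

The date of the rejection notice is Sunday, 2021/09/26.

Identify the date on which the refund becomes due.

The last day of the replacement period: 2021/09/26 + 15 days = 2021/10/11.
The last day of the response period: counting 5 business days from Monday, 2021/10/11 (Oct 12, Oct 13, Oct 14, Oct 15, Oct 18, skipping weekends) reaches Monday, 2021/10/18.
The date on which the refund becomes due: 42 calendar days after 2021/10/18 is 2021/11/29.

2021/11/29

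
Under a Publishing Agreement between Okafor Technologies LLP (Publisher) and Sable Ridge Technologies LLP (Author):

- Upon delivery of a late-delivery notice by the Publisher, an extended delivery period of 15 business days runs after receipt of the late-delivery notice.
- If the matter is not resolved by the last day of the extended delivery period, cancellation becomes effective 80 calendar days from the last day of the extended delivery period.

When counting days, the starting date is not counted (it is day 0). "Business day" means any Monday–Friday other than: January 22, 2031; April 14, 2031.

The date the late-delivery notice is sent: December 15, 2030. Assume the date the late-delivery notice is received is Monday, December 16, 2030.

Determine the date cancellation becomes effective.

From Monday, December 16, 2030, 15 business days (Dec 17, Dec 18, Dec 19, Dec 20, …, Jan 2, Jan 3, Jan 6, skipping weekends) brings us to Monday, January 6, 2031, which is the last day of the extended delivery period.
Adding 80 calendar days to January 6, 2031 gives March 27, 2031, which is the date cancellation becomes effective.

March 27, 2031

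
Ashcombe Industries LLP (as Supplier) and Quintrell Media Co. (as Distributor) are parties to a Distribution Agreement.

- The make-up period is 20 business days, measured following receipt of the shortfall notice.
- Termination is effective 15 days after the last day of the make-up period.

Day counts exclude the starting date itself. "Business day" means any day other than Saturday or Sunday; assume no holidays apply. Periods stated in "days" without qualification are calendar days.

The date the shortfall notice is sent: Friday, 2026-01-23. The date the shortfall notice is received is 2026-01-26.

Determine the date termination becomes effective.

2026-03-10

From Monday, 2026-01-26, 20 business days (Jan 27, Jan 28, Jan 29, Jan 30, …, Feb 19, Feb 20, Feb 23, skipping weekends) brings us to Monday, 2026-02-23, which is the last day of the make-up period.
Adding 15 calendar days to 2026-02-23 gives 2026-03-10, which is the date termination becomes effective.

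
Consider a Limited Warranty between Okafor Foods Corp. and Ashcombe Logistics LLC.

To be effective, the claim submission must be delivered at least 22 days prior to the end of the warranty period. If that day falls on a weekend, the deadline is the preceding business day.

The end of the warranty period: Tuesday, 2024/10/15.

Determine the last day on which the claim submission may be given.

2024/09/23

2024/10/15 minus 22 days is 2024/09/23. That is a Monday, so no adjustment is needed.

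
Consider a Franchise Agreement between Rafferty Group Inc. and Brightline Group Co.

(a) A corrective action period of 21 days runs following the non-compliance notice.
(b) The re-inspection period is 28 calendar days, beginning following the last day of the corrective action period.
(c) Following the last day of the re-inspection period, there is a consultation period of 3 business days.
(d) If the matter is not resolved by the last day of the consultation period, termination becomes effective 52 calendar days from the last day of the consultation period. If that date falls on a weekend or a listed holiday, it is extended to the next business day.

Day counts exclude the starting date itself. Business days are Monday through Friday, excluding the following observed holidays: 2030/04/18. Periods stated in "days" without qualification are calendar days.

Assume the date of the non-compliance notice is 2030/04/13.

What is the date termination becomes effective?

Adding 21 calendar days to 2030/04/13 gives 2030/05/04, which is the last day of the corrective action period.
Adding 28 calendar days to 2030/05/04 gives 2030/06/01, which is the last day of the re-inspection period.
The last day of the consultation period: counting 3 business days from Saturday, 2030/06/01 (Jun 3, Jun 4, Jun 5, skipping weekends) reaches Wednesday, 2030/06/05.
The date termination becomes effective: 52 calendar days after 2030/06/05 is 2030/07/27. That falls on a Saturday, so it rolls to the next business day, Monday, 2030/07/29.

2030/07/29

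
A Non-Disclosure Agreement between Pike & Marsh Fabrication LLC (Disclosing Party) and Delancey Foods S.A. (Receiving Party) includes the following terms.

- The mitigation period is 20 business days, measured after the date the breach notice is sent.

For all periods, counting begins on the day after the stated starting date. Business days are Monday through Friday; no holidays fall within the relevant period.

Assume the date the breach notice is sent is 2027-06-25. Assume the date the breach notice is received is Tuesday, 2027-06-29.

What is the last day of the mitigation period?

2027-07-23

The last day of the mitigation period: 20 business days after Friday, 2027-06-25, skipping weekends — Jun 28, Jun 29, Jun 30, Jul 1, …, Jul 21, Jul 22, Jul 23 — lands on Friday, 2027-07-23.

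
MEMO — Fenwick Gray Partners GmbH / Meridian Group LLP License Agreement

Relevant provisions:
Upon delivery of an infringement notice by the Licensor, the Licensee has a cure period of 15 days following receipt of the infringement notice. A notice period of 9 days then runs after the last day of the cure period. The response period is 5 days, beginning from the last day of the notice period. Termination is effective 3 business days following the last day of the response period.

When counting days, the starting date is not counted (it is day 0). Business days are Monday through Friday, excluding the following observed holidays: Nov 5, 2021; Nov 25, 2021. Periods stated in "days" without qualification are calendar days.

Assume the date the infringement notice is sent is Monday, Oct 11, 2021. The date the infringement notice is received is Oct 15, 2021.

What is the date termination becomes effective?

Adding 15 calendar days to Oct 15, 2021 gives Oct 30, 2021, which is the last day of the cure period.
The last day of the notice period: Oct 30, 2021 + 9 days = Nov 8, 2021.
The last day of the response period: 5 calendar days after Nov 8, 2021 is Nov 13, 2021.
The date termination becomes effective: 3 business days after Saturday, Nov 13, 2021, skipping weekends — Nov 15, Nov 16, Nov 17 — lands on Wednesday, Nov 17, 2021.

Nov 17, 2021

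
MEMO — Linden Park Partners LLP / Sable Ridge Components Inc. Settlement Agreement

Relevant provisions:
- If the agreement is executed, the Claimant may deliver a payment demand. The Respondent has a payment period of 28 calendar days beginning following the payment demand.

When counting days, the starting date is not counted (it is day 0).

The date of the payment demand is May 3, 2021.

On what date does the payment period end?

May 31, 2021

The last day of the payment period: May 3, 2021 + 28 days = May 31, 2021.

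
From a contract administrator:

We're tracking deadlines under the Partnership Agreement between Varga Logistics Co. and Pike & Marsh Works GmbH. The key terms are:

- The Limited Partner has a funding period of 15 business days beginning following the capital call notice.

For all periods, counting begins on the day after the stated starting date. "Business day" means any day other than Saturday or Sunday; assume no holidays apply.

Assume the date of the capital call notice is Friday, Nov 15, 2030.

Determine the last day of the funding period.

Dec 6, 2030

The last day of the funding period: counting 15 business days from Friday, Nov 15, 2030 (Nov 18, Nov 19, Nov 20, Nov 21, …, Dec 4, Dec 5, Dec 6, skipping weekends) reaches Friday, Dec 6, 2030.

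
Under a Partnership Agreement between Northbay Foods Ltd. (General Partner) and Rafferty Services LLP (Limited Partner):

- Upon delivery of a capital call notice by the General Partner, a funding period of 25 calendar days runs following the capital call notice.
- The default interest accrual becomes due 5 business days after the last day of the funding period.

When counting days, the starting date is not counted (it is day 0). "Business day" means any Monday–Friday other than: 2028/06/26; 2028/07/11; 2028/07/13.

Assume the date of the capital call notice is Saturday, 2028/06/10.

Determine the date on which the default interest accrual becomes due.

The last day of the funding period: 2028/06/10 + 25 days = 2028/07/05.
The date on which the default interest accrual becomes due: counting 5 business days from Wednesday, 2028/07/05 (Jul 6, Jul 7, Jul 10, Jul 12, Jul 14, skipping weekends and the listed holidays on Jul 11, Jul 13) reaches Friday, 2028/07/14.

2028/07/14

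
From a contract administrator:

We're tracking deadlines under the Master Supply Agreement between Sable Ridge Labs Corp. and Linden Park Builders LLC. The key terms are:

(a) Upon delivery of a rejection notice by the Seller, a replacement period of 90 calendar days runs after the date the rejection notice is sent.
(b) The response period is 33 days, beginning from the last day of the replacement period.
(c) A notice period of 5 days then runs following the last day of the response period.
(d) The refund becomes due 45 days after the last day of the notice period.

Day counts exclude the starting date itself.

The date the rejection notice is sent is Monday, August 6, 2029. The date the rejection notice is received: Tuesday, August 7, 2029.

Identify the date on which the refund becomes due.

January 26, 2030

The last day of the replacement period: August 6, 2029 + 90 days = November 4, 2029.
The last day of the response period: November 4, 2029 + 33 days = December 7, 2029.
Adding 5 calendar days to December 7, 2029 gives December 12, 2029, which is the last day of the notice period.
The date on which the refund becomes due: 45 calendar days after December 12, 2029 is January 26, 2030.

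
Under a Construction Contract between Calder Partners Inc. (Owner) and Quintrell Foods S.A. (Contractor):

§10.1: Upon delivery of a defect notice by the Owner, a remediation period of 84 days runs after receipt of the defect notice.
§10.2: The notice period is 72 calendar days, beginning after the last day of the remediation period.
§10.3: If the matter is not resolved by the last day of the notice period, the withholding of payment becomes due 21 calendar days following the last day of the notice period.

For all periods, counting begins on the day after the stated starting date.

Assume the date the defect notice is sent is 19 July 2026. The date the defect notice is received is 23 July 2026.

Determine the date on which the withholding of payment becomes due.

The last day of the remediation period: 23 July 2026 + 84 days = 15 October 2026.
The last day of the notice period: 15 October 2026 + 72 days = 26 December 2026.
The date on which the withholding of payment becomes due: 26 December 2026 + 21 days = 16 January 2027.

16 January 2027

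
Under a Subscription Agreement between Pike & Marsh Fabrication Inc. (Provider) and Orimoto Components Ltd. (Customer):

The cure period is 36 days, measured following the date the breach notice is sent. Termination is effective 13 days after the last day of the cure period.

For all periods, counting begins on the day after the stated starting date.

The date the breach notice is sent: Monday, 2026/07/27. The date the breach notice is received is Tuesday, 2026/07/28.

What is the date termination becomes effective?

The last day of the cure period: 36 calendar days after 2026/07/27 is 2026/09/01.
Adding 13 calendar days to 2026/09/01 gives 2026/09/14, which is the date termination becomes effective.

2026/09/14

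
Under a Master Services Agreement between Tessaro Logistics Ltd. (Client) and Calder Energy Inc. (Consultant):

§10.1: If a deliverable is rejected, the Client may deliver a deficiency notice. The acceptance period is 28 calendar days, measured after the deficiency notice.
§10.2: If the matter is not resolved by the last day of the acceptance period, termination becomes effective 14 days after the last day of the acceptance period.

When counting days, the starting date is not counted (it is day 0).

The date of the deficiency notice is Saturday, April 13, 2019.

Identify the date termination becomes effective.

May 25, 2019

The last day of the acceptance period: April 13, 2019 + 28 days = May 11, 2019.
The date termination becomes effective: May 11, 2019 + 14 days = May 25, 2019.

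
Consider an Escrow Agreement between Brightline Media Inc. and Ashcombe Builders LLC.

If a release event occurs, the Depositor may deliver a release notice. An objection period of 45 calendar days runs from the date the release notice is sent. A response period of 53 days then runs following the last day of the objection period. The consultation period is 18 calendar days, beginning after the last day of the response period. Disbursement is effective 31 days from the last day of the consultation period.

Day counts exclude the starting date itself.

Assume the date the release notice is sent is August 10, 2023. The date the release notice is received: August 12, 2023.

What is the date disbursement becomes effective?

January 4, 2024

Adding 45 calendar days to August 10, 2023 gives September 24, 2023, which is the last day of the objection period.
The last day of the response period: 53 calendar days after September 24, 2023 is November 16, 2023.
The last day of the consultation period: 18 calendar days after November 16, 2023 is December 4, 2023.
The date disbursement becomes effective: 31 calendar days after December 4, 2023 is January 4, 2024.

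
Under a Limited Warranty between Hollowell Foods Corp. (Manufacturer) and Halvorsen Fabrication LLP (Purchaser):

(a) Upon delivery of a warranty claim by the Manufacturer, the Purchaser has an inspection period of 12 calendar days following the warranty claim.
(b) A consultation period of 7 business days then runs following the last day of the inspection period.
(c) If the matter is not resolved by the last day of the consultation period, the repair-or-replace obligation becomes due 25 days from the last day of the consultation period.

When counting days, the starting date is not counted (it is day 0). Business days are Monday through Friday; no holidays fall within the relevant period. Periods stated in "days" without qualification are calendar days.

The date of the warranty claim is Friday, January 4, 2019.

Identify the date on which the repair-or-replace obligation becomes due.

The last day of the inspection period: 12 calendar days after January 4, 2019 is January 16, 2019.
From Wednesday, January 16, 2019, 7 business days (Jan 17, Jan 18, Jan 21, Jan 22, Jan 23, Jan 24, Jan 25, skipping weekends) brings us to Friday, January 25, 2019, which is the last day of the consultation period.
The date on which the repair-or-replace obligation becomes due: January 25, 2019 + 25 days = February 19, 2019.

February 19, 2019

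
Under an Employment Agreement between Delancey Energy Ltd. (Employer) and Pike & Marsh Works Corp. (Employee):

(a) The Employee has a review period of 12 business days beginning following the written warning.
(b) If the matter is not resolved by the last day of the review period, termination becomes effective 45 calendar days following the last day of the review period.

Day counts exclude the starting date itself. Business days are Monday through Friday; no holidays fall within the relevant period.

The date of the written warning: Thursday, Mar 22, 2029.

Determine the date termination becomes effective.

May 24, 2029

The last day of the review period: 12 business days after Thursday, Mar 22, 2029, skipping weekends — Mar 23, Mar 26, Mar 27, Mar 28, …, Apr 5, Apr 6, Apr 9 — lands on Monday, Apr 9, 2029.
The date termination becomes effective: Apr 9, 2029 + 45 days = May 24, 2029.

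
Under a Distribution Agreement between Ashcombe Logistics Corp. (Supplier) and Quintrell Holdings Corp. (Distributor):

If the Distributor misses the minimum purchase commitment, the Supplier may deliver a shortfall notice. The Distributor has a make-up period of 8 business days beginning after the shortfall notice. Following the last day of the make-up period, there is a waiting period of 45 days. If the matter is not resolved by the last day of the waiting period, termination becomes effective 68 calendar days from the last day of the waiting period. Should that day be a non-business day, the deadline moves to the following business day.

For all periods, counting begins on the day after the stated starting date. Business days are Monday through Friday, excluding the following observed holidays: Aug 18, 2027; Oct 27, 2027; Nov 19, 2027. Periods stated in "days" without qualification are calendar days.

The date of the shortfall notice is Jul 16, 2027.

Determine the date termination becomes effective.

The last day of the make-up period: counting 8 business days from Friday, Jul 16, 2027 (Jul 19, Jul 20, Jul 21, Jul 22, Jul 23, Jul 26, Jul 27, Jul 28, skipping weekends) reaches Wednesday, Jul 28, 2027.
The last day of the waiting period: 45 calendar days after Jul 28, 2027 is Sep 11, 2027.
Adding 68 calendar days to Sep 11, 2027 gives Nov 18, 2027, which is the date termination becomes effective. Nov 18, 2027 is a Thursday and is not a listed holiday, so no roll-forward applies.

Nov 18, 2027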